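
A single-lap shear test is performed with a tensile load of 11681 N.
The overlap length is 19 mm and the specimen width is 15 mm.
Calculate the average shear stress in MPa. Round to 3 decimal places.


Shear stress = F / (overlap * width)
= 11681 / (19 * 15)
= 11681 / 285
= 40.986 MPa

40.986


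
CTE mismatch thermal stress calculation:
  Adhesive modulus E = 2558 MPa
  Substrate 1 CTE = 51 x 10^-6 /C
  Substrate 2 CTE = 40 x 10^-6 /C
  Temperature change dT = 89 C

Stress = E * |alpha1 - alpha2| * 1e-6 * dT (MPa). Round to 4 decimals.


delta_alpha = |51 - 40| = 11 x 10^-6/C
Stress = 2558 * 11e-6 * 89
= 2.5043 MPa

2.5043


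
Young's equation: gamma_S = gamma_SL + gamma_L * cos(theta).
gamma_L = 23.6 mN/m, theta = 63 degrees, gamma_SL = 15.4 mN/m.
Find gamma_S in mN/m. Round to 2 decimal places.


cos(63 deg) = 0.453990
gamma_S = 15.4 + 23.6 * 0.453990
= 26.11 mN/m

26.11


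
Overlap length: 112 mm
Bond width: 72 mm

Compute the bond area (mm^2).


Bond area = 112 * 72 = 8064 mm^2

8064


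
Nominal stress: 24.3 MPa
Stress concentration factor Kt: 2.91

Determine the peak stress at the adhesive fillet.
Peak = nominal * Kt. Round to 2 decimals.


Peak stress = 24.3 * 2.91
= 70.71 MPa

70.71


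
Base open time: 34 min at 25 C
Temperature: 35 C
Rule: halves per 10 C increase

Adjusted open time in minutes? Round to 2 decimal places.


Acceleration = 2^((35-25)/10) = 2.0000
Open time = 34 / 2.0000 = 17.00 min

17.00


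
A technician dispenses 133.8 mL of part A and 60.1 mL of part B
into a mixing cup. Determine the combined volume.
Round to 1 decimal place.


Combined volume = 133.8 + 60.1
= 193.9 mL

193.9


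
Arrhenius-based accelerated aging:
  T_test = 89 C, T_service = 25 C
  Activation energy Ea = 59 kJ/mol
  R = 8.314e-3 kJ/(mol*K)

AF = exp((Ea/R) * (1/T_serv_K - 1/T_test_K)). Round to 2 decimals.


T_test_K = 362.15, T_serv_K = 298.15
AF = exp((59/8.314e-3) * (1/298.15 - 1/362.15))
= 67.11

67.11


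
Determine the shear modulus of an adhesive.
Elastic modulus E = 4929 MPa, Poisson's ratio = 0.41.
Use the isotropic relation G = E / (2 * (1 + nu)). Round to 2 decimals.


G = 4929 / (2*(1+0.41)) = 4929 / 2.82
= 1747.87 MPa

1747.87


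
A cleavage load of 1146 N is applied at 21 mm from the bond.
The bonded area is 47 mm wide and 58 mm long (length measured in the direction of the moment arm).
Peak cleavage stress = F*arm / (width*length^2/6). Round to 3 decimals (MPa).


Moment = 1146 * 21 = 24066 N*mm
Section modulus = 47 * 3364 / 6 = 158108 / 6 mm^3
Stress = 24066 / (158108 / 6) = 144396 / 158108
= 0.913 MPa

0.913


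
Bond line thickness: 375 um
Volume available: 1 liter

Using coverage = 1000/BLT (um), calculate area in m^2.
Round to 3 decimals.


1 L = 1e6 mm^3, thickness = 375 um = 0.375 mm
Area = 1e6 / 0.375 mm^2 = (1e6 / 0.375) / 1e6 m^2 = 1000 / 375 m^2
= 2.667 m^2

2.667


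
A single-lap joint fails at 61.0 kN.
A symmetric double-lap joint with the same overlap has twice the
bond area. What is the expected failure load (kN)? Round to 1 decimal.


Double-lap load = 2 * 61.0 = 122.0 kN

122.0


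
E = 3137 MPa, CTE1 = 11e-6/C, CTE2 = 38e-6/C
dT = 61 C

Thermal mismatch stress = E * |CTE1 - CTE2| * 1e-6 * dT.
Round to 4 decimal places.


= 3137 * 27e-6 * 61
= 5.1666 MPa

5.1666


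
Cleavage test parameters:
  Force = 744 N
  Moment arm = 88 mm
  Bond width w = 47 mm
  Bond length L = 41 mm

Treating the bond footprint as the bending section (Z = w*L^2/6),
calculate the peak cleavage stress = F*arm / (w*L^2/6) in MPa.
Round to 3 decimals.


M = 744 * 88 = 65472 N*mm
Z = 47 * 41^2 / 6 = 79007 / 6 mm^3
sigma = M / Z = 6 * 65472 / 79007 = 392832 / 79007
= 4.972 MPa

4.972


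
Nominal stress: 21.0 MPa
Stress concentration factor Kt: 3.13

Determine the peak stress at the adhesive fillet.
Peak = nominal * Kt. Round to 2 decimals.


Peak stress = 21.0 * 3.13
= 65.73 MPa

65.73


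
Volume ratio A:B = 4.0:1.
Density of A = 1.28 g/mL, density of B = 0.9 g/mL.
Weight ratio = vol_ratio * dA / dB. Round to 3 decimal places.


Wt ratio = 4.0 * 1.28 / 0.9
= 5.689

5.689


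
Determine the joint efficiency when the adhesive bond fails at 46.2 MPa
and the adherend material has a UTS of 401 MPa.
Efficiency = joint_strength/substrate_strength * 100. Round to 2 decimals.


Joint efficiency = 46.2 / 401 * 100
= 11.52%

11.52


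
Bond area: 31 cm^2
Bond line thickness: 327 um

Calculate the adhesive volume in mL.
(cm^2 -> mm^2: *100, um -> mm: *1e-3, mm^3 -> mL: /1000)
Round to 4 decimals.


V = 31*100 * 327*1e-3 / 1000
= 1.0137 mL

1.0137


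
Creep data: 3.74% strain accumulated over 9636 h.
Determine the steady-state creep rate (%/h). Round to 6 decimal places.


Rate = 3.74 / 9636 = 0.000388 %/h

0.000388


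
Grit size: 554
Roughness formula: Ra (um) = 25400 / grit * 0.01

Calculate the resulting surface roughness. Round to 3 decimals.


Ra = 25400 / 554 * 0.01
= 0.458 um

0.458


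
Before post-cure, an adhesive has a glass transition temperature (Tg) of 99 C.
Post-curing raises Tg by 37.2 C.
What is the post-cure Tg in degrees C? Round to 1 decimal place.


Tg_post = Tg_base + delta_Tg
= 99 + 37.2
= 136.2 C

136.2


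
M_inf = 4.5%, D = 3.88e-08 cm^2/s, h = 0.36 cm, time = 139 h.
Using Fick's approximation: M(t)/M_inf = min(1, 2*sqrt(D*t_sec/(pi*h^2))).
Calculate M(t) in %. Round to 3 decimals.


t = 500400 s
ratio = min(1, 2*sqrt(3.88e-08*500400/(pi*0.1296)))
= 0.436744
M(t) = 4.5 * 0.436744 = 1.965%

1.965


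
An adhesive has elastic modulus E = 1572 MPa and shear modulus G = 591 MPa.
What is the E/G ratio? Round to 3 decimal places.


E/G = 1572 / 591 = 2.660

2.660


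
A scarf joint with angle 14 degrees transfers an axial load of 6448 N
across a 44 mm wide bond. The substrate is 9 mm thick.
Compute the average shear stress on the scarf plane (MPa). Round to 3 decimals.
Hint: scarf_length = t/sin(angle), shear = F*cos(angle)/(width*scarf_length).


scarf_length = 9 / sin(14 deg) = 37.2021 mm
cos(14 deg) = 0.970296
shear stress = 6448 * 0.970296 / (44 * 37.2021)
= 3.822 MPa

3.822


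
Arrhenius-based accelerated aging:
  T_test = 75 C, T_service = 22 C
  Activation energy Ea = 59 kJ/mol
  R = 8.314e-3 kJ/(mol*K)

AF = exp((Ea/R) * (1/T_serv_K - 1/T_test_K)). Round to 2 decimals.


T_test_K = 348.15, T_serv_K = 295.15
AF = exp((59/8.314e-3) * (1/295.15 - 1/348.15))
= 38.87

38.87


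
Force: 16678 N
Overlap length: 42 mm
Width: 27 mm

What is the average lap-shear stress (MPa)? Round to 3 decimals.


Average shear stress = F / (overlap * width)
= 16678 / (42 * 27)
= 14.707 MPa

14.707


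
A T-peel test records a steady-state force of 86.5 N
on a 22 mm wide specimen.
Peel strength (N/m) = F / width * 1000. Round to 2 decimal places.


Peel strength = 86.5 / 22 * 1000
= 3931.82 N/m

3931.82


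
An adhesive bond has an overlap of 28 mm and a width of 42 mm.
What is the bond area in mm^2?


Bond area = overlap * width
= 28 * 42
= 1176 mm^2

1176


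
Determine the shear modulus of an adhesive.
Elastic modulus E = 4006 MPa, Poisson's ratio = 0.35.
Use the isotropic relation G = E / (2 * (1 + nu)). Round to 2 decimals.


G = 4006 / (2*(1+0.35)) = 4006 / 2.70
= 1483.70 MPa

1483.70


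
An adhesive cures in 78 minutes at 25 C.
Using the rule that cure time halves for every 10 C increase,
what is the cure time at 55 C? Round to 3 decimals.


Factor = 2^((55 - 25) / 10) = 8.0000
Cure time = 78 / 8.0000
= 9.750 minutes

9.750


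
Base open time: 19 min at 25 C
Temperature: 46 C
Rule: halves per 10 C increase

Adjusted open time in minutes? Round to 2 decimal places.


Acceleration = 2^((46-25)/10) = 4.2871
Open time = 19 / 4.2871 = 4.43 min

4.43


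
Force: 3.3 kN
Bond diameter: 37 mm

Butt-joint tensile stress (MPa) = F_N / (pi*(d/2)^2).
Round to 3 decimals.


F_N = 3.3 * 1000 = 3300.0 N
A = pi*(18.5)^2 = 1075.2101 mm^2
stress = 3300.0 / 1075.2101 = 3.069 MPa

3.069


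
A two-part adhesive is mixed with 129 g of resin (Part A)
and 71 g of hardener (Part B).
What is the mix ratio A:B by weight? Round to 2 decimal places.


Mix ratio = mass_A / mass_B
= 129 / 71
= 1.82

1.82


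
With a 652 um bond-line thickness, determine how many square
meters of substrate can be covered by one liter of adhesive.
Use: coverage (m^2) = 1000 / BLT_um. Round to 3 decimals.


Coverage = 1000 / 652 = 1.534 m^2

1.534


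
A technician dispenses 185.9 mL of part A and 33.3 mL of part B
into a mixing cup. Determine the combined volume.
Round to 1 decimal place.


Combined volume = 185.9 + 33.3
= 219.2 mL

219.2


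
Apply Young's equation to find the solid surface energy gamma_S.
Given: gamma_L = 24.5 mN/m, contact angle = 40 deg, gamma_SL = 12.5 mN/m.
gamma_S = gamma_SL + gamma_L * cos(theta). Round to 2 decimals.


theta_rad = 40 * pi/180 = 0.698132
gamma_S = 12.5 + 24.5 * cos(0.698132)
= 31.27 mN/m

31.27


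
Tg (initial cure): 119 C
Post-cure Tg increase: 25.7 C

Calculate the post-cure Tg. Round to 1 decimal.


Post-cure Tg = 119 + 25.7 = 144.7 C

144.7


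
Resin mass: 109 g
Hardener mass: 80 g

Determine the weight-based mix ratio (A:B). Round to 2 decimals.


Ratio = 109 / 80 = 1.36

1.36


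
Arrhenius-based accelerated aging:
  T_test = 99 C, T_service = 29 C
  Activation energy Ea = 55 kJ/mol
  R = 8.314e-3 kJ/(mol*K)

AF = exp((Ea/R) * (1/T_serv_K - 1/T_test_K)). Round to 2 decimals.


T_test_K = 372.15, T_serv_K = 302.15
AF = exp((55/8.314e-3) * (1/302.15 - 1/372.15))
= 61.45

61.45


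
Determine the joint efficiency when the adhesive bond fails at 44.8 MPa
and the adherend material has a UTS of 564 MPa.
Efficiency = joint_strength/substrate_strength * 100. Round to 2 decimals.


Joint efficiency = 44.8 / 564 * 100
= 7.94%

7.94


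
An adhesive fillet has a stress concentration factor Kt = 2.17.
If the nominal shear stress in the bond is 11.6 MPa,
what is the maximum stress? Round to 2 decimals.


Max stress = 11.6 * 2.17 = 25.17 MPa

25.17


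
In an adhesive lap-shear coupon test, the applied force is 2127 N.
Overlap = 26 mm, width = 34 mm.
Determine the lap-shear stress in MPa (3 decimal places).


stress = F / (overlap * width)
= 2127 / (26 * 34)
= 2.406 MPa

2.406


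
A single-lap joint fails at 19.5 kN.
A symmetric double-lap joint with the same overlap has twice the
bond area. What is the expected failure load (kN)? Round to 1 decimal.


Double-lap load = 2 * 19.5 = 39.0 kN

39.0


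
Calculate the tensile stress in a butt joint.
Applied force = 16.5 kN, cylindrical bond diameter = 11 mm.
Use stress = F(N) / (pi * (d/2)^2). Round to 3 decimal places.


A = pi * 5.5^2 = 95.0332 mm^2
sigma = 16500.0 / 95.0332 = 173.624 MPa

173.624


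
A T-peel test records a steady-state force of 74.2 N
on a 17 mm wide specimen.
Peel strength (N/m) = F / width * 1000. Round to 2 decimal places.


Peel strength = 74.2 / 17 * 1000
= 4364.71 N/m

4364.71


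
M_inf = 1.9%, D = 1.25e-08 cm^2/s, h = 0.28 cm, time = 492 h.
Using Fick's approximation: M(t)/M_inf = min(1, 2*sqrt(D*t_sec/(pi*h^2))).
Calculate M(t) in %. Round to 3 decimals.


t = 1771200 s
ratio = min(1, 2*sqrt(1.25e-08*1771200/(pi*0.0784)))
= 0.599633
M(t) = 1.9 * 0.599633 = 1.139%

1.139


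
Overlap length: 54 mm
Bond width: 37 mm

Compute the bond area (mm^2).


Bond area = 54 * 37 = 1998 mm^2

1998


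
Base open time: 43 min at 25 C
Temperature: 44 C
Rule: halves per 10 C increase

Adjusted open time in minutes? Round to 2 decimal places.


Acceleration = 2^((44-25)/10) = 3.7321
Open time = 43 / 3.7321 = 11.52 min

11.52


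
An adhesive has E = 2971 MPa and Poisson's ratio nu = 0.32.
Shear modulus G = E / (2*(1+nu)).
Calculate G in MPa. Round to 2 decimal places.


G = 2971 / (2*(1+0.32))
= 2971 / 2.64
= 1125.38 MPa

1125.38


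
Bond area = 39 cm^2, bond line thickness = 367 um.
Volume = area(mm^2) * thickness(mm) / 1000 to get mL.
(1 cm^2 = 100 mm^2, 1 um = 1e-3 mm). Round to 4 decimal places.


area_mm2 = 39 * 100 = 3900
blt_mm = 367 * 1e-3 = 0.367
vol_mm3 = 3900 * 0.367 = 1431.3
vol_mL = 1431.3 / 1000 = 1.4313 mL

1.4313


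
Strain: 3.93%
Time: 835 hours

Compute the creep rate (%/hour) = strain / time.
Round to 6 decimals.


Creep rate = 3.93 / 835
= 0.004707 %/h

0.004707


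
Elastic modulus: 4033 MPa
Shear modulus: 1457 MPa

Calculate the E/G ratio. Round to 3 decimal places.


E / G = 4033 / 1457 = 2.768

2.768


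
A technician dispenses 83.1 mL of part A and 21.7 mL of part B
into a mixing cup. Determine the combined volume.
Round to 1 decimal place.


Combined volume = 83.1 + 21.7
= 104.8 mL

104.8


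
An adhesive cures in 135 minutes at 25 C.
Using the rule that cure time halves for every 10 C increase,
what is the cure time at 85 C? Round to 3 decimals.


Factor = 2^((85 - 25) / 10) = 64.0000
Cure time = 135 / 64.0000
= 2.109 minutes

2.109


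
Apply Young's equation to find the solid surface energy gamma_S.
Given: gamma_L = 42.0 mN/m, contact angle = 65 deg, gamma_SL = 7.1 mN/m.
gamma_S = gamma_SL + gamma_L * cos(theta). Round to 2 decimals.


theta_rad = 65 * pi/180 = 1.134464
gamma_S = 7.1 + 42.0 * cos(1.134464)
= 24.85 mN/m

24.85


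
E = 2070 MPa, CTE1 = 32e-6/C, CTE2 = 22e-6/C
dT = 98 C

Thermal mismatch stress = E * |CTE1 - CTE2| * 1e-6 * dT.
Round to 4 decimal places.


= 2070 * 10e-6 * 98
= 2.0286 MPa

2.0286


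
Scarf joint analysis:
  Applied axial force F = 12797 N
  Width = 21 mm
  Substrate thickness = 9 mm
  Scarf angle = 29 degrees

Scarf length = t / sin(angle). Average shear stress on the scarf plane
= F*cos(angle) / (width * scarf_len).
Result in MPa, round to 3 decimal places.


Scarf length = 9 / sin(29 deg) = 18.5640 mm
cos(29 deg) = 0.874620
Shear = 12797 * 0.874620 / (21 * 18.5640)
= 28.710 MPa

28.710


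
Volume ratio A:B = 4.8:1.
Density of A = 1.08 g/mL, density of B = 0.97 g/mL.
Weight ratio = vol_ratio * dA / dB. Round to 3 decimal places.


Wt ratio = 4.8 * 1.08 / 0.97
= 5.344

5.344


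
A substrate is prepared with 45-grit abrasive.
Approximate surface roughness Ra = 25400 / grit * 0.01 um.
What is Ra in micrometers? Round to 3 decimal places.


Ra = 25400 / 45 * 0.01 = 5.644 um

5.644


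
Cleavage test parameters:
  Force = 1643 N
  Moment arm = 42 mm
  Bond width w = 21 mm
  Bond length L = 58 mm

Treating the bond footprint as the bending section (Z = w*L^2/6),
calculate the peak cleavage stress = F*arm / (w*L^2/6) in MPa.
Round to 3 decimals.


M = 1643 * 42 = 69006 N*mm
Z = 21 * 58^2 / 6 = 70644 / 6 mm^3
sigma = M / Z = 6 * 69006 / 70644 = 414036 / 70644
= 5.861 MPa

5.861


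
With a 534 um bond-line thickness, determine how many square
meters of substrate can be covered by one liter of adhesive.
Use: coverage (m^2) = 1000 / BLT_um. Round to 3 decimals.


Coverage = 1000 / 534 = 1.873 m^2

1.873


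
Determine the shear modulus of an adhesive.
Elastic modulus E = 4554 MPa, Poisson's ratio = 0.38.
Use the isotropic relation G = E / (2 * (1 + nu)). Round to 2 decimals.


G = 4554 / (2*(1+0.38)) = 4554 / 2.76
= 1650.00 MPa

1650.00


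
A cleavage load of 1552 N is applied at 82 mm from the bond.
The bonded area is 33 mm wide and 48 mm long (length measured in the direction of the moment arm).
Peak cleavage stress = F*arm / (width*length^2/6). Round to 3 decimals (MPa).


Moment = 1552 * 82 = 127264 N*mm
Section modulus = 33 * 2304 / 6 = 76032 / 6 mm^3
Stress = 127264 / (76032 / 6) = 763584 / 76032
= 10.043 MPa

10.043


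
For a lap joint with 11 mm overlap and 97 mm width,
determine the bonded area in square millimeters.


Area = 11 * 97 = 1067 mm^2

1067


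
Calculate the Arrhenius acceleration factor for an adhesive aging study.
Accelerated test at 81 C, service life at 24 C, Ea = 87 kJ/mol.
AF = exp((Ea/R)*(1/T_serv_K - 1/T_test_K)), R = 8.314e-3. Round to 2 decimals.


T_test = 354.15 K, T_serv = 297.15 K
Ea/R = 87 / 0.008314 = 10464.28
AF = exp(10464.28 * (1/297.15 - 1/354.15))
= 289.42

289.42


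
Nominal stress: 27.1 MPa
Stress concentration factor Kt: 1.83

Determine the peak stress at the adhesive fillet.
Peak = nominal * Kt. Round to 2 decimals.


Peak stress = 27.1 * 1.83
= 49.59 MPa

49.59


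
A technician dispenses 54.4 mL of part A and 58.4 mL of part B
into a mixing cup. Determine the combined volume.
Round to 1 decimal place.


Combined volume = 54.4 + 58.4
= 112.8 mL

112.8


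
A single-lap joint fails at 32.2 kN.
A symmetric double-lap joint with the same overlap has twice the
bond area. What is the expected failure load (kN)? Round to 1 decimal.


Double-lap load = 2 * 32.2 = 64.4 kN

64.4


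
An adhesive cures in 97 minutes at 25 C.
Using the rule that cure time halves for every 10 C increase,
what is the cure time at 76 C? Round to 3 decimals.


Factor = 2^((76 - 25) / 10) = 34.2968
Cure time = 97 / 34.2968
= 2.828 minutes

2.828


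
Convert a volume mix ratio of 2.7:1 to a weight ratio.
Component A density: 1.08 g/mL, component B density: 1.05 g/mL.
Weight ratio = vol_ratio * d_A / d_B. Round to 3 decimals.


= 2.7 * 1.08 / 1.05 = 2.777

2.777


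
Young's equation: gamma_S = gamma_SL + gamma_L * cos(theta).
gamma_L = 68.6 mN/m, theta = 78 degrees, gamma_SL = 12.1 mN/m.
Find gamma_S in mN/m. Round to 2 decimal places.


cos(78 deg) = 0.207912
gamma_S = 12.1 + 68.6 * 0.207912
= 26.36 mN/m

26.36


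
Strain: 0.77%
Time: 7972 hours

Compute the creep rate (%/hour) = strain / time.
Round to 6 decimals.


Creep rate = 0.77 / 7972
= 0.000097 %/h

0.000097


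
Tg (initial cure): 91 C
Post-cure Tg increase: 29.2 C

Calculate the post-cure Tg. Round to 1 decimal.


Post-cure Tg = 91 + 29.2 = 120.2 C

120.2


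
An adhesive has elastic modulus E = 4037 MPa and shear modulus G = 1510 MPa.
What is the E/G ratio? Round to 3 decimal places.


E/G = 4037 / 1510 = 2.674

2.674


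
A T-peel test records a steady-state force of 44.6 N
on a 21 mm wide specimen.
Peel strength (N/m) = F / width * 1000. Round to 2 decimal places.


Peel strength = 44.6 / 21 * 1000
= 2123.81 N/m

2123.81


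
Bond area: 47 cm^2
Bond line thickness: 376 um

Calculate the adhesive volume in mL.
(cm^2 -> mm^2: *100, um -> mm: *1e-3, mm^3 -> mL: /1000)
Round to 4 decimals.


V = 47*100 * 376*1e-3 / 1000
= 1.7672 mL

1.7672


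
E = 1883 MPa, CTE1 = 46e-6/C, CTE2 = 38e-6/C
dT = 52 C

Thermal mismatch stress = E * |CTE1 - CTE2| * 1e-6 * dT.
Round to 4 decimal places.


= 1883 * 8e-6 * 52
= 0.7833 MPa

0.7833


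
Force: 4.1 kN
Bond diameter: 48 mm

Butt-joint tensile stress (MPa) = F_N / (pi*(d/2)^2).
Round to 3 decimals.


F_N = 4.1 * 1000 = 4100.0 N
A = pi*(24.0)^2 = 1809.5574 mm^2
stress = 4100.0 / 1809.5574 = 2.266 MPa

2.266


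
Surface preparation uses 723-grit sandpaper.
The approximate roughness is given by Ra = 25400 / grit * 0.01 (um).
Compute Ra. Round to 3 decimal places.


Ra = 25400 / 723 * 0.01
= 254 / 723
= 0.351 um

0.351


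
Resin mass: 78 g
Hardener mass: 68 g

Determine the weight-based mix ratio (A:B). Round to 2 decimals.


Ratio = 78 / 68 = 1.15

1.15


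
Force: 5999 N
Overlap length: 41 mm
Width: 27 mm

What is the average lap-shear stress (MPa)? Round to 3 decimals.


Average shear stress = F / (overlap * width)
= 5999 / (41 * 27)
= 5.419 MPa

5.419


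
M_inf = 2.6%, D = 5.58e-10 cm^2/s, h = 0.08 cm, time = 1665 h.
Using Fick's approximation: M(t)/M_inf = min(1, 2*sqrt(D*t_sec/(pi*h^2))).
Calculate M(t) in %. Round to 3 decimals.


t = 5994000 s
ratio = min(1, 2*sqrt(5.58e-10*5994000/(pi*0.0064)))
= 0.815719
M(t) = 2.6 * 0.815719 = 2.121%

2.121


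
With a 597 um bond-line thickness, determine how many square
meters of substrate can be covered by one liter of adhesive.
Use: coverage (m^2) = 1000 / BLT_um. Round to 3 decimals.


Coverage = 1000 / 597 = 1.675 m^2

1.675


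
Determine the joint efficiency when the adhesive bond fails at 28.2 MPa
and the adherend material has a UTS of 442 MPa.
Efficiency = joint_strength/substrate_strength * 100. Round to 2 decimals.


Joint efficiency = 28.2 / 442 * 100
= 6.38%

6.38


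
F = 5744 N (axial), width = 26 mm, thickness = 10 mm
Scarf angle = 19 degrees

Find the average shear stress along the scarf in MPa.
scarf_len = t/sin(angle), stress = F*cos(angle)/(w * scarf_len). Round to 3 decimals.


scarf_len = 10/sin(19 deg) = 30.7155
cos(19 deg) = 0.945519
stress = 5744*0.945519/(26*30.7155) = 6.801 MPa

6.801


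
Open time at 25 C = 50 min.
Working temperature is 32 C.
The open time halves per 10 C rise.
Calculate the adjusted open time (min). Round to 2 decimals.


factor = 2^((32 - 25) / 10) = 1.6245
ot = 50 / 1.6245 = 30.78 min

30.78


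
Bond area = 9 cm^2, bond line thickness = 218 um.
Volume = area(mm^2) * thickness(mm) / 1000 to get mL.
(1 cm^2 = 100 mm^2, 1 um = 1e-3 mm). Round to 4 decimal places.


area_mm2 = 9 * 100 = 900
blt_mm = 218 * 1e-3 = 0.218
vol_mm3 = 900 * 0.218 = 196.2
vol_mL = 196.2 / 1000 = 0.1962 mL

0.1962


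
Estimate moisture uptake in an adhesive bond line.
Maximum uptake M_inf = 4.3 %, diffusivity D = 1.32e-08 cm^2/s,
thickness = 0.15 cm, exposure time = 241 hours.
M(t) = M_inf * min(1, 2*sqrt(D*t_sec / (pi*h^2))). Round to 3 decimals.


Convert time: 241 h = 867600 s
ratio = min(1, 2*sqrt(1.32e-08*867600/(pi*0.15^2)))
= 0.805027
M(t) = 4.3 * 0.805027 = 3.462%

3.462


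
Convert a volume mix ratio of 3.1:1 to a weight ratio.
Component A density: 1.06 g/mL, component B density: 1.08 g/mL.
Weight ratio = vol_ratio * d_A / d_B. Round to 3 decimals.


= 3.1 * 1.06 / 1.08 = 3.043

3.043


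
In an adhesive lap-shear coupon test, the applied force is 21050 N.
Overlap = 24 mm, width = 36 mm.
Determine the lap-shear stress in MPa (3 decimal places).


stress = F / (overlap * width)
= 21050 / (24 * 36)
= 24.363 MPa

24.363


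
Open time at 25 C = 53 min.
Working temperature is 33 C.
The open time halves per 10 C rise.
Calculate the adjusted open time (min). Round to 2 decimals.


factor = 2^((33 - 25) / 10) = 1.7411
ot = 53 / 1.7411 = 30.44 min

30.44


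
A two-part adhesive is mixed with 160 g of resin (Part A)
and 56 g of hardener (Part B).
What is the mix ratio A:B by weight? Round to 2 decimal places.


Mix ratio = mass_A / mass_B
= 160 / 56
= 2.86

2.86


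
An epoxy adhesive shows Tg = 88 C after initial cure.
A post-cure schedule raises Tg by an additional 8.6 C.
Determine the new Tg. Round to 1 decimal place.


New Tg = 88 + 8.6
= 96.6 C

96.6


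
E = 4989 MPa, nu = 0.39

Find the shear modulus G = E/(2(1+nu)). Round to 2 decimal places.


G = 4989 / (2 * 1.39)
= 1794.60 MPa

1794.60


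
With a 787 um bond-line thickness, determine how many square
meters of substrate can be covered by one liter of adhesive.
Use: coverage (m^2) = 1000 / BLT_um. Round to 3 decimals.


Coverage = 1000 / 787 = 1.271 m^2

1.271


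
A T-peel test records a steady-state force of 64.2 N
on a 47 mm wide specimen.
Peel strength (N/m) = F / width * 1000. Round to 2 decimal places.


Peel strength = 64.2 / 47 * 1000
= 1365.96 N/m

1365.96


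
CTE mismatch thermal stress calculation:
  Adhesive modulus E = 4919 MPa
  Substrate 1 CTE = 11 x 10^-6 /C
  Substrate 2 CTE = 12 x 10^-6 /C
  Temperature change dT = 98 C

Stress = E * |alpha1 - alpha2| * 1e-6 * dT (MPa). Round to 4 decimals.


delta_alpha = |11 - 12| = 1 x 10^-6/C
Stress = 4919 * 1e-6 * 98
= 0.4821 MPa

0.4821


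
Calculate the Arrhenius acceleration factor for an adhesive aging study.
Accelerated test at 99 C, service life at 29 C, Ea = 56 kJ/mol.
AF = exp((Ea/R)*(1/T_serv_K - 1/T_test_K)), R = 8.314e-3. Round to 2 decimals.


T_test = 372.15 K, T_serv = 302.15 K
Ea/R = 56 / 0.008314 = 6735.63
AF = exp(6735.63 * (1/302.15 - 1/372.15))
= 66.23

66.23


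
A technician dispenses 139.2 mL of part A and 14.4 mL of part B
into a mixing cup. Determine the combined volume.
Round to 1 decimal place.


Combined volume = 139.2 + 14.4
= 153.6 mL

153.6


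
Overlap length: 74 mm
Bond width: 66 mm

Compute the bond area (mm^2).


Bond area = 74 * 66 = 4884 mm^2

4884


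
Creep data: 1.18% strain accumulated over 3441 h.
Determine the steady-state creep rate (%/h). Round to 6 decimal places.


Rate = 1.18 / 3441 = 0.000343 %/h

0.000343


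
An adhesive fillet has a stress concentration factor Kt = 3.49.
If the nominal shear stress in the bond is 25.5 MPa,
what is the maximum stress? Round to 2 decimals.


Max stress = 25.5 * 3.49 = 89.00 MPa

89.00


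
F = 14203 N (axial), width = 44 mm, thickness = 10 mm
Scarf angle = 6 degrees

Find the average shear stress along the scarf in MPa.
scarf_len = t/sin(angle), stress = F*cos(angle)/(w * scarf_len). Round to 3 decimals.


scarf_len = 10/sin(6 deg) = 95.6677
cos(6 deg) = 0.994522
stress = 14203*0.994522/(44*95.6677) = 3.356 MPa

3.356


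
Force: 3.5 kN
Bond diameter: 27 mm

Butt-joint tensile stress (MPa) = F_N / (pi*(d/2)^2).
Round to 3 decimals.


F_N = 3.5 * 1000 = 3500.0 N
A = pi*(13.5)^2 = 572.5553 mm^2
stress = 3500.0 / 572.5553 = 6.113 MPa

6.113


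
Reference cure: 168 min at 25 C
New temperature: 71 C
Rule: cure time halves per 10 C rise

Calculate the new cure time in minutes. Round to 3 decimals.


factor = 2^((71-25)/10) = 24.2515
t_new = 168 / 24.2515 = 6.927 min

6.927


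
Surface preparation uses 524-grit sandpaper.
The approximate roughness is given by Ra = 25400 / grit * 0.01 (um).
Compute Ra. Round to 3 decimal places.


Ra = 25400 / 524 * 0.01
= 254 / 524
= 0.485 um

0.485


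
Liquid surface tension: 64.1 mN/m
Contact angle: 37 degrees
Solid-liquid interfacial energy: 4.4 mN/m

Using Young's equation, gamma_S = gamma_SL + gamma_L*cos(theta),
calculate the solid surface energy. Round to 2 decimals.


gamma_S = 4.4 + 64.1 * cos(37)
= 55.59 mN/m

55.59


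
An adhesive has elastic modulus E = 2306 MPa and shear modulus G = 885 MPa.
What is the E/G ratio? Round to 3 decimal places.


E/G = 2306 / 885 = 2.606

2.606


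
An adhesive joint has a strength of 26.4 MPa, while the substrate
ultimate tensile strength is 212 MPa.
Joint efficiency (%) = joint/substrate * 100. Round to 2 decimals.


Efficiency = 26.4 / 212 * 100
= 12.45%

12.45


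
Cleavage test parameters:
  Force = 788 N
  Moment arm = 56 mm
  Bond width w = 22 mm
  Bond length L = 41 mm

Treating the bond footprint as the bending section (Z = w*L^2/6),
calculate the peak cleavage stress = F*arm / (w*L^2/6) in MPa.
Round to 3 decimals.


M = 788 * 56 = 44128 N*mm
Z = 22 * 41^2 / 6 = 36982 / 6 mm^3
sigma = M / Z = 6 * 44128 / 36982 = 264768 / 36982
= 7.159 MPa

7.159


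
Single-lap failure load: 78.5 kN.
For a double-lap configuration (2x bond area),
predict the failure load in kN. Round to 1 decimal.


Failure load = 78.5 * 2 = 157.0 kN

157.0


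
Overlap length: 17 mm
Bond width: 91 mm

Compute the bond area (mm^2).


Bond area = 17 * 91 = 1547 mm^2

1547


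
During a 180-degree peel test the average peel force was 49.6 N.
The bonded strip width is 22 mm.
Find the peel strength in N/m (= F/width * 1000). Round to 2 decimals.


Peel strength = F/width * 1000
= 49.6 / 22 * 1000
= 2254.55 N/m

2254.55


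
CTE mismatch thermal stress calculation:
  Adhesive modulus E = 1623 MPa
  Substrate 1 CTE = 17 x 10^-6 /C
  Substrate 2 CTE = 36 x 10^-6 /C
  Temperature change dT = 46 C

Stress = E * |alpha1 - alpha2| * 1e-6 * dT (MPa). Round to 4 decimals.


delta_alpha = |17 - 36| = 19 x 10^-6/C
Stress = 1623 * 19e-6 * 46
= 1.4185 MPa

1.4185


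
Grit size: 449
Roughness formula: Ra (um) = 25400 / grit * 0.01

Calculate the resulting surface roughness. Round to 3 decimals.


Ra = 25400 / 449 * 0.01
= 0.566 um

0.566


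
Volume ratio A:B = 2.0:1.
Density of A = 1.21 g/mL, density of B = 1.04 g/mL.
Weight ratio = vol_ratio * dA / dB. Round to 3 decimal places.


Wt ratio = 2.0 * 1.21 / 1.04
= 2.327

2.327


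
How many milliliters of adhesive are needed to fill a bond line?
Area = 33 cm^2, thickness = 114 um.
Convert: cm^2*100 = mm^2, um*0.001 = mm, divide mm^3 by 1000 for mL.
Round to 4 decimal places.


= (33 * 100) * (114 * 0.001) / 1000
= 0.3762 mL

0.3762


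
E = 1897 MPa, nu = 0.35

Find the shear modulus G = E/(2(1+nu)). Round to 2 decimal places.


G = 1897 / (2 * 1.35)
= 702.59 MPa

702.59


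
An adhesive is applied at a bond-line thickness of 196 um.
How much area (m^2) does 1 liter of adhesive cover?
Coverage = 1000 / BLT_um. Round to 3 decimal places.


Coverage = 1000 / 196 = 5.102 m^2

5.102


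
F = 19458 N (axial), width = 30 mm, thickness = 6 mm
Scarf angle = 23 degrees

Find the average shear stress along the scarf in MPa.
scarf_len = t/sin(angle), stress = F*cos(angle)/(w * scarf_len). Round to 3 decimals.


scarf_len = 6/sin(23 deg) = 15.3558
cos(23 deg) = 0.920505
stress = 19458*0.920505/(30*15.3558) = 38.880 MPa

38.880


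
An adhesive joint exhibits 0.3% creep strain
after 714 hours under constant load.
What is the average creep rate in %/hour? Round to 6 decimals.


Creep rate = strain / time
= 0.3 / 714
= 0.000420 %/h

0.000420


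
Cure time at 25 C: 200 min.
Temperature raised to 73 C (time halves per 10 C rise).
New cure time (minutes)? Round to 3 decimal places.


Acceleration factor = 2^(48/10) = 27.8576
New time = 200 / 27.8576 = 7.179 min

7.179


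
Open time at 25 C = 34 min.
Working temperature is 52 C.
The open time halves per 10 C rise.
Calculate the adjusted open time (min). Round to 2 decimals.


factor = 2^((52 - 25) / 10) = 6.4980
ot = 34 / 6.4980 = 5.23 min

5.23


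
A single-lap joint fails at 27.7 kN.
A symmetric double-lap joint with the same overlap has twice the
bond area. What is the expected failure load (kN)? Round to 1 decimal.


Double-lap load = 2 * 27.7 = 55.4 kN

55.4


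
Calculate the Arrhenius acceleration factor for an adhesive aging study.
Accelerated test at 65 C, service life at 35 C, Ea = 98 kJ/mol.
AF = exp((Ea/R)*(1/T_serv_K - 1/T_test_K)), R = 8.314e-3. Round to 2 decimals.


T_test = 338.15 K, T_serv = 308.15 K
Ea/R = 98 / 0.008314 = 11787.35
AF = exp(11787.35 * (1/308.15 - 1/338.15))
= 29.77

29.77


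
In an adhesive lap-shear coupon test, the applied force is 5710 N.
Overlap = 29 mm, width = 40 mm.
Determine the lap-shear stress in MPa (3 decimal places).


stress = F / (overlap * width)
= 5710 / (29 * 40)
= 4.922 MPa

4.922


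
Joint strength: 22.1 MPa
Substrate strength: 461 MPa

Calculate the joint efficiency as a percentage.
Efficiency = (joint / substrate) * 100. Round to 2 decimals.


Efficiency = (22.1 / 461) * 100 = 4.79%

4.79


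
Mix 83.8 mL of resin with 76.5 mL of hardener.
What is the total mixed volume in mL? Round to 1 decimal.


Total = 83.8 + 76.5 = 160.3 mL

160.3


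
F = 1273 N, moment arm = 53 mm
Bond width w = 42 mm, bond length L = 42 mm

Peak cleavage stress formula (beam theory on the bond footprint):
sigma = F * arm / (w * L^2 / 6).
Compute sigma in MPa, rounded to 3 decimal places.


sigma = (1273 * 53) / (42 * 1764 / 6)
= 67469 * 6 / 74088
= 404814 / 74088
= 5.464 MPa

5.464


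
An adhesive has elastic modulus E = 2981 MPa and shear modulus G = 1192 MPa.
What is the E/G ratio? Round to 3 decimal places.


E/G = 2981 / 1192 = 2.501

2.501


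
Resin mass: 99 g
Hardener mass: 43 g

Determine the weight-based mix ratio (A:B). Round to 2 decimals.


Ratio = 99 / 43 = 2.30

2.30


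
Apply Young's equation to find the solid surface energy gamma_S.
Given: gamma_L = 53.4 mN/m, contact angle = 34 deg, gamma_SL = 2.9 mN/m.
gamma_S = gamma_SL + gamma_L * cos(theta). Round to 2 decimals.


theta_rad = 34 * pi/180 = 0.593412
gamma_S = 2.9 + 53.4 * cos(0.593412)
= 47.17 mN/m

47.17


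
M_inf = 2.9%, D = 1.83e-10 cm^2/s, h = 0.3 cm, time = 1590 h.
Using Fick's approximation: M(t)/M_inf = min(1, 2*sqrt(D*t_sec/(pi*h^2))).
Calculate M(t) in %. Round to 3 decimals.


t = 5724000 s
ratio = min(1, 2*sqrt(1.83e-10*5724000/(pi*0.0900)))
= 0.121733
M(t) = 2.9 * 0.121733 = 0.353%

0.353


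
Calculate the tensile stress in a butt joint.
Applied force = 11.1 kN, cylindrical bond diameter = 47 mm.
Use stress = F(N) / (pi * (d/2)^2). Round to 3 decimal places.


A = pi * 23.5^2 = 1734.9445 mm^2
sigma = 11100.0 / 1734.9445 = 6.398 MPa

6.398


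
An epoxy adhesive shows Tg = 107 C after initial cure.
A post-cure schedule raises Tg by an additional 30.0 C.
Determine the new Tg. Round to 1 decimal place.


New Tg = 107 + 30.0
= 137.0 C

137.0


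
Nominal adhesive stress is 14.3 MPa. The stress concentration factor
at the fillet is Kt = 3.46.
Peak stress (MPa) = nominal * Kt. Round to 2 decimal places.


Peak = 14.3 * 3.46 = 49.48 MPa

49.48


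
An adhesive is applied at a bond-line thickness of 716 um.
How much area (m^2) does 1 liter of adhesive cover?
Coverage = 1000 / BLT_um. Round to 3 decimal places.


Coverage = 1000 / 716 = 1.397 m^2

1.397


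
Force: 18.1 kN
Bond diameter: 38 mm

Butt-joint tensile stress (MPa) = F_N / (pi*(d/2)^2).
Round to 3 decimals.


F_N = 18.1 * 1000 = 18100.0 N
A = pi*(19.0)^2 = 1134.1149 mm^2
stress = 18100.0 / 1134.1149 = 15.960 MPa

15.960


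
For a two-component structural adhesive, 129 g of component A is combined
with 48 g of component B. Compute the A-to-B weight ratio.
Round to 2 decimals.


Weight ratio A:B = 129 / 48
= 2.69

2.69


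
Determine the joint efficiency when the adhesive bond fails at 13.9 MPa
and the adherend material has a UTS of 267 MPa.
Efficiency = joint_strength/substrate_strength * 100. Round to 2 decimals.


Joint efficiency = 13.9 / 267 * 100
= 5.21%

5.21


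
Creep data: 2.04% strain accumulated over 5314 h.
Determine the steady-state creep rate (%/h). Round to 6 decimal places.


Rate = 2.04 / 5314 = 0.000384 %/h

0.000384


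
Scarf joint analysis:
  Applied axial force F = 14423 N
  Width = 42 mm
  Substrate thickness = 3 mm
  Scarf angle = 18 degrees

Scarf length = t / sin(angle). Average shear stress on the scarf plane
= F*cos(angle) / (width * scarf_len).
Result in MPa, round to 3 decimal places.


Scarf length = 3 / sin(18 deg) = 9.7082 mm
cos(18 deg) = 0.951057
Shear = 14423 * 0.951057 / (42 * 9.7082)
= 33.641 MPa

33.641


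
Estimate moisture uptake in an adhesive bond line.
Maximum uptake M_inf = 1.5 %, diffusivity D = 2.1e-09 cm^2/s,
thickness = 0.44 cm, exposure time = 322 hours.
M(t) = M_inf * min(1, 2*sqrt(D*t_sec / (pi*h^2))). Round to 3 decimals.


Convert time: 322 h = 1159200 s
ratio = min(1, 2*sqrt(2.1e-09*1159200/(pi*0.44^2)))
= 0.126529
M(t) = 1.5 * 0.126529 = 0.190%

0.190


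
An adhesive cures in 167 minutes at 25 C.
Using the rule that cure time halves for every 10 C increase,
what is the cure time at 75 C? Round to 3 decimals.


Factor = 2^((75 - 25) / 10) = 32.0000
Cure time = 167 / 32.0000
= 5.219 minutes

5.219


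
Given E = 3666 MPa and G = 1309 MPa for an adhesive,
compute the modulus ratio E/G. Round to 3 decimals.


E/G ratio = 3666 / 1309 = 2.801

2.801


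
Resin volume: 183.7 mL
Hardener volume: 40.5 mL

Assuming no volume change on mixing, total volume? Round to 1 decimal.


V_total = 183.7 + 40.5 = 224.2 mL

224.2


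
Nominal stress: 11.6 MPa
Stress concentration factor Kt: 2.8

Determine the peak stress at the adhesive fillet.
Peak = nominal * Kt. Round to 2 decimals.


Peak stress = 11.6 * 2.8
= 32.48 MPa

32.48


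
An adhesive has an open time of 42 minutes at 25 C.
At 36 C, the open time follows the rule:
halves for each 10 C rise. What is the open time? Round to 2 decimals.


Factor = 2^((36-25)/10) = 2.1435
Open time = 42 / 2.1435 = 19.59 min

19.59


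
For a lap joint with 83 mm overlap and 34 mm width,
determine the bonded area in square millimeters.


Area = 83 * 34 = 2822 mm^2

2822


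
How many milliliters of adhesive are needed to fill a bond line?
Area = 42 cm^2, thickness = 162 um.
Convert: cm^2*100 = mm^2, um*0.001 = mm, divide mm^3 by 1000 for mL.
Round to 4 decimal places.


= (42 * 100) * (162 * 0.001) / 1000
= 0.6804 mL

0.6804


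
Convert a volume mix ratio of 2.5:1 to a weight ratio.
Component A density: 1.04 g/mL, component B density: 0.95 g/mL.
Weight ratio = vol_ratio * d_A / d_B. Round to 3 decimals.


= 2.5 * 1.04 / 0.95 = 2.737

2.737


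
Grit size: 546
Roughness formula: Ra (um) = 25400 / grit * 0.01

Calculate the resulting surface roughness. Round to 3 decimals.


Ra = 25400 / 546 * 0.01
= 0.465 um

0.465


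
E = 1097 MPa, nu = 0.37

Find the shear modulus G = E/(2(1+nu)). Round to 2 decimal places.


G = 1097 / (2 * 1.37)
= 400.36 MPa

400.36


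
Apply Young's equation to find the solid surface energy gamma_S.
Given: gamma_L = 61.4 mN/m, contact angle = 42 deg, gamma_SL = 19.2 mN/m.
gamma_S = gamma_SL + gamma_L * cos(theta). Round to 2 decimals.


theta_rad = 42 * pi/180 = 0.733038
gamma_S = 19.2 + 61.4 * cos(0.733038)
= 64.83 mN/m

64.83


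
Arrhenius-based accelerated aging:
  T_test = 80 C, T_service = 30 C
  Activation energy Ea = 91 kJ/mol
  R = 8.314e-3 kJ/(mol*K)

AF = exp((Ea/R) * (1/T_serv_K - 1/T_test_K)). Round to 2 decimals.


T_test_K = 353.15, T_serv_K = 303.15
AF = exp((91/8.314e-3) * (1/303.15 - 1/353.15))
= 165.99

165.99


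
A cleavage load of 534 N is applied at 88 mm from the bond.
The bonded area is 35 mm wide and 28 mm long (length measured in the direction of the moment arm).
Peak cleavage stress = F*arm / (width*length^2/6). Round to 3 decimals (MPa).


Moment = 534 * 88 = 46992 N*mm
Section modulus = 35 * 784 / 6 = 27440 / 6 mm^3
Stress = 46992 / (27440 / 6) = 281952 / 27440
= 10.275 MPa

10.275


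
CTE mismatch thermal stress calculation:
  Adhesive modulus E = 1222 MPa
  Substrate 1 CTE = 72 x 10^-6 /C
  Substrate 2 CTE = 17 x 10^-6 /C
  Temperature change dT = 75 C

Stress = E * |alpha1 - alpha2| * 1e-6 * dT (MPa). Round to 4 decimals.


delta_alpha = |72 - 17| = 55 x 10^-6/C
Stress = 1222 * 55e-6 * 75
= 5.0408 MPa

5.0408


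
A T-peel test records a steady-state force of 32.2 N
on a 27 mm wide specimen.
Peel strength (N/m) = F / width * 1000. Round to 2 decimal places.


Peel strength = 32.2 / 27 * 1000
= 1192.59 N/m

1192.59


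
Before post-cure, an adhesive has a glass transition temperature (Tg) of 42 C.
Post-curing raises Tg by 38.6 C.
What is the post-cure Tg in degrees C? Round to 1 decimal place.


Tg_post = Tg_base + delta_Tg
= 42 + 38.6
= 80.6 C

80.6


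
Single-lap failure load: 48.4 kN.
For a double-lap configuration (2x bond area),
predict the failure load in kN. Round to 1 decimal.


Failure load = 48.4 * 2 = 96.8 kN

96.8


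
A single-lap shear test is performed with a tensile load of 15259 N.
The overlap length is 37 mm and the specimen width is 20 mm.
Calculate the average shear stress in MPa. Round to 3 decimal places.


Shear stress = F / (overlap * width)
= 15259 / (37 * 20)
= 15259 / 740
= 20.620 MPa

20.620


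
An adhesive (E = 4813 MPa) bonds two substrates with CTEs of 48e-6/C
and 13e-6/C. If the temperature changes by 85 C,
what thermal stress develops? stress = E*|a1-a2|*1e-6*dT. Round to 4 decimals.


Stress = 4813 * |48 - 13| * 1e-6 * 85
= 14.3187 MPa

14.3187


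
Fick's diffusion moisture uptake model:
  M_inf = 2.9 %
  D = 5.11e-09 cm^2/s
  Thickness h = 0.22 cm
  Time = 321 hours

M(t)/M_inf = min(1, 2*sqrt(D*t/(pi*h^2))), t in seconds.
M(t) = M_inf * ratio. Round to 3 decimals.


t_sec = 321 * 3600 = 1155600
ratio = 2*sqrt(5.11e-09*1155600/(pi*0.22^2))
= min(1, 0.394136)
= 0.394136
M(t) = 2.9 * 0.394136 = 1.143 %

1.143


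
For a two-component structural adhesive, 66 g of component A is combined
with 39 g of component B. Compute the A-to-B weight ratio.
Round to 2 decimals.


Weight ratio A:B = 66 / 39
= 1.69

1.69
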